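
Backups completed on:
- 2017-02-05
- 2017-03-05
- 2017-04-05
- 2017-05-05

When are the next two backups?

Each date is the 5th; the gaps (28, 31, 30) track the month lengths.
The rule is the 5th of each month.
June 2017: 2017-06-05.
July 2017: 2017-07-05.

2017-06-05, 2017-07-05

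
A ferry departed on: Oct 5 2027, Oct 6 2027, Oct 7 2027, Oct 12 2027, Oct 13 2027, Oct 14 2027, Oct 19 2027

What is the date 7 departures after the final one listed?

Nov 3 2027

Gaps: 1, 1, 5, 1, 1, 5 days — not constant, but cyclic with period 3.
The events fall on every Tuesday, Wednesday and Thursday.
The following Wednesday is Oct 20 2027.
The following Thursday is Oct 21 2027.
Next Tuesday: Oct 26 2027.
The following Wednesday is Oct 27 2027.
The following Thursday is Oct 28 2027.
The following Tuesday is Nov 2 2027.
The following Wednesday is Nov 3 2027.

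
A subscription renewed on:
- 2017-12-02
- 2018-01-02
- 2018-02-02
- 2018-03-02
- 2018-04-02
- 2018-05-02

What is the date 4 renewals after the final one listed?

Each date is the 2nd; the gaps (31, 31, 28, 31, 30) track the month lengths.
The rule is the 2nd of each month.
June 2018: 2018-06-02.
Next: July 2018 → 2018-07-02.
Next: August 2018 → 2018-08-02.
September 2018: 2018-09-02.

2018-09-02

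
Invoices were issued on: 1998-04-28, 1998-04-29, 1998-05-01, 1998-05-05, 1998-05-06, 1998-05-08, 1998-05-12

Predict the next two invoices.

The gap pattern 1, 2, 4, 1, 2, 4 repeats every 3 events.
These are the Tuesdays, Wednesdays and Fridays of each week.
Next Wednesday: 1998-05-13.
Next Friday: 1998-05-15.

1998-05-13, 1998-05-15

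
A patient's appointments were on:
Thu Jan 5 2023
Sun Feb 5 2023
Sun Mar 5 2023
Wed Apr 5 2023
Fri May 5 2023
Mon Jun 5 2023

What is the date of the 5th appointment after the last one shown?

Each date is the 5th; the gaps (31, 28, 31, 30, 31) track the month lengths.
The rule is the 5th of each month.
Next: July 2023 → Wed Jul 5 2023.
August 2023: Sat Aug 5 2023.
September 2023: Tue Sep 5 2023.
Next: October 2023 → Thu Oct 5 2023.
Next: November 2023 → Sun Nov 5 2023.

Sun Nov 5 2023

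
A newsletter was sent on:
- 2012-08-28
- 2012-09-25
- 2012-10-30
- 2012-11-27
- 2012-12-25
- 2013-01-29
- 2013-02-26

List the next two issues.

2013-03-26, 2013-04-30

These are Tuesdays with 28, 35, 28, 28, 35, 28-day gaps.
Each is the final Tuesday of its month — 2012-10-30 is past the 28th, so '4th Tuesday' doesn't fit.
March 2013 ends with Tuesday 2013-03-26.
Last Tuesday of April 2013: 2013-04-30.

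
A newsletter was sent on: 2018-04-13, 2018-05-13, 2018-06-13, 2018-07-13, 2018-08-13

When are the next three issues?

Gaps: 30, 31, 30, 31 days — not constant. Every event is on the 13th of the month.
Pattern: the 13th of each month.
Next: September 2018 → 2018-09-13.
October 2018: 2018-10-13.
November 2018: 2018-11-13.

2018-09-13, 2018-10-13, 2018-11-13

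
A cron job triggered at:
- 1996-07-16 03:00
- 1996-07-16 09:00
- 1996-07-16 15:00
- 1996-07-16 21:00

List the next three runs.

1996-07-17 03:00, 1996-07-17 09:00, 1996-07-17 15:00

Spacing: 6, 6, 6 h — constant 6 h.
1996-07-16 21:00 + 6 h = 1996-07-17 03:00.
1996-07-17 03:00 + 6 h = 1996-07-17 09:00.
1996-07-17 09:00 + 6 h = 1996-07-17 15:00.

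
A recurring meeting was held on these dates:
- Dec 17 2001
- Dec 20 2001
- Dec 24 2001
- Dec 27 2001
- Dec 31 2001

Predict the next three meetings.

Gaps: 3, 4, 3, 4 days — not constant, but cyclic with period 2.
The events fall on every Monday and Thursday.
Next Thursday: Jan 3 2002.
The following Monday is Jan 7 2002.
The following Thursday is Jan 10 2002.

Jan 3 2002, Jan 7 2002, Jan 10 2002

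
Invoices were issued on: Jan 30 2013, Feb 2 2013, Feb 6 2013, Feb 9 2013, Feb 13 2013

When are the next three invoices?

Feb 16 2013, Feb 20 2013, Feb 23 2013

Gaps: 3, 4, 3, 4 days — not constant, but cyclic with period 2.
The events fall on every Wednesday and Saturday.
The following Saturday is Feb 16 2013.
The following Wednesday is Feb 20 2013.
Next Saturday: Feb 23 2013.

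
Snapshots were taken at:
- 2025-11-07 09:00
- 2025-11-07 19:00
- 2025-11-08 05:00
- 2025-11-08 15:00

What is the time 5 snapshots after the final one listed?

2025-11-10 17:00

Gaps: 10, 10, 10 hours — each event is 10 hours after the previous one.
2025-11-08 15:00 + 10 h = 2025-11-09 01:00.
2025-11-09 01:00 + 10 h = 2025-11-09 11:00.
2025-11-09 11:00 + 10 h = 2025-11-09 21:00.
2025-11-09 21:00 + 10 h = 2025-11-10 07:00.
2025-11-10 07:00 + 10 h = 2025-11-10 17:00.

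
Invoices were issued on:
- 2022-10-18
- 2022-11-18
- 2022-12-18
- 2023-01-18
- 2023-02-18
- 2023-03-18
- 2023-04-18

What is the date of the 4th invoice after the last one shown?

Each date is the 18th; the gaps (31, 30, 31, 31, 28, 31) track the month lengths.
The rule is the 18th of each month.
May 2023: 2023-05-18.
Next: June 2023 → 2023-06-18.
Next: July 2023 → 2023-07-18.
August 2023: 2023-08-18.

2023-08-18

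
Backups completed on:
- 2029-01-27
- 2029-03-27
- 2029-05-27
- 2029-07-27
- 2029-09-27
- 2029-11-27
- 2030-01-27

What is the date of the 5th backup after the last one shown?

2030-11-27

The day-of-month is always 27 (59, 61, 61, 62, 61, 61 days between events).
So this recurs on the 27th of every 2 months.
March 2030: 2030-03-27.
May 2030: 2030-05-27.
Next: July 2030 → 2030-07-27.
Next: September 2030 → 2030-09-27.
November 2030: 2030-11-27.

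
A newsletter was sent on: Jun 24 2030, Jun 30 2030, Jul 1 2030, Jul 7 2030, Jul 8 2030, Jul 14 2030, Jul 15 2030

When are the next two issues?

The gap pattern 6, 1, 6, 1, 6, 1 repeats every 2 events.
These are the Mondays and Sundays of each week.
Next Sunday: Jul 21 2030.
Next Monday: Jul 22 2030.

Jul 21 2030, Jul 22 2030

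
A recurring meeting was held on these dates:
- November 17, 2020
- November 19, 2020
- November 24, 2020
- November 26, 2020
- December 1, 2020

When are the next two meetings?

The gap pattern 2, 5, 2, 5 repeats every 2 events.
These are the Tuesdays and Thursdays of each week.
The following Thursday is December 3, 2020.
Next Tuesday: December 8, 2020.

December 3, 2020; December 8, 2020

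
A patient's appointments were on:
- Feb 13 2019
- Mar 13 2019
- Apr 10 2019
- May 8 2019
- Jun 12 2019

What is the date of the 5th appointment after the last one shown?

Nov 13 2019

Gaps: 28, 28, 28, 35 days — a mix of 28 and 35. Every date is a Wednesday.
Each is the 2nd Wednesday of its month.
July 2019 — 2nd Wednesday is Jul 10 2019.
2nd Wednesday of August 2019: Aug 14 2019.
2nd Wednesday of September 2019: Sep 11 2019.
October 2019 — 2nd Wednesday is Oct 9 2019.
November 2019 — 2nd Wednesday is Nov 13 2019.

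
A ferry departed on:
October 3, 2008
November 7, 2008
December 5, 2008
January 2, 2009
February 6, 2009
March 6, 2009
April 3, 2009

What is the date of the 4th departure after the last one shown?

August 7, 2009

All dates are Fridays, 35, 28, 28, 35, 28, 28 days apart.
Specifically, the 1st Friday of each month.
May 2009 — 1st Friday is May 1, 2009.
1st Friday of June 2009: June 5, 2009.
1st Friday of July 2009: July 3, 2009.
1st Friday of August 2009: August 7, 2009.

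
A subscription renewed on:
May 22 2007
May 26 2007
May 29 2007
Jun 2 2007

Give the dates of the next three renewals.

Jun 5 2007, Jun 9 2007, Jun 12 2007

Every event lands on a Tuesday or Saturday (gaps cycle 4, 3, 4).
So the schedule is: every Tuesday and Saturday.
The following Tuesday is Jun 5 2007.
The following Saturday is Jun 9 2007.
Next Tuesday: Jun 12 2007.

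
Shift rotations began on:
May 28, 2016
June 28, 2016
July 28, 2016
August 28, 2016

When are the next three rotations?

September 28, 2016; October 28, 2016; November 28, 2016

Each date is the 28th; the gaps (31, 30, 31) track the month lengths.
The rule is the 28th of each month.
Next: September 2016 → September 28, 2016.
Next: October 2016 → October 28, 2016.
November 2016: November 28, 2016.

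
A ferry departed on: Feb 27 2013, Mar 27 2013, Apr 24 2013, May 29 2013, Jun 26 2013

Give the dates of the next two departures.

Jul 31 2013, Aug 28 2013

All Wednesdays; the gaps (28, 28, 35, 28) vary with month length.
This is the last Wednesday of each month.
July 2013 ends with Wednesday Jul 31 2013.
Last Wednesday of August 2013: Aug 28 2013.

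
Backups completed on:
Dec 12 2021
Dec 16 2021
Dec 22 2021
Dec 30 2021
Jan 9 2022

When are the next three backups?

The spacing grows by 2 each time: 4, 6, 8, 10 days.
Next gap: 12 days. Jan 9 2022 + 12 days = Jan 21 2022.
Next gap: 14 days. Jan 21 2022 + 14 days = Feb 4 2022.
Next gap: 16 days. Feb 4 2022 + 16 days = Feb 20 2022.

Jan 21 2022, Feb 4 2022, Feb 20 2022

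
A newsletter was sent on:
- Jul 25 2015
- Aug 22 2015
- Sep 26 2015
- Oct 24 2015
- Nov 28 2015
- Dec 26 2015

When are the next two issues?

Jan 23 2016, Feb 27 2016

All dates are Saturdays, 28, 35, 28, 35, 28 days apart.
Specifically, the 4th Saturday of each month.
4th Saturday of January 2016: Jan 23 2016.
February 2016 — 4th Saturday is Feb 27 2016.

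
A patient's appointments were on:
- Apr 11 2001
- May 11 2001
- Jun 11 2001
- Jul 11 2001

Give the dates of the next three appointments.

Each date is the 11th; the gaps (30, 31, 30) track the month lengths.
The rule is the 11th of each month.
August 2001: Aug 11 2001.
September 2001: Sep 11 2001.
October 2001: Oct 11 2001.

Aug 11 2001, Sep 11 2001, Oct 11 2001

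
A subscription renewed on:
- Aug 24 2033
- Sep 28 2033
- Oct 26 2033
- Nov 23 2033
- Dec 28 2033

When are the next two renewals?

Jan 25 2034, Feb 22 2034

Gaps: 35, 28, 28, 35 days — a mix of 28 and 35. Every date is a Wednesday.
Each is the 4th Wednesday of its month.
January 2034 — 4th Wednesday is Jan 25 2034.
February 2034 — 4th Wednesday is Feb 22 2034.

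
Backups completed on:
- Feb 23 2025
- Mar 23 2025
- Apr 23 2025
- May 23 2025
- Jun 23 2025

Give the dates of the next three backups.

Each date is the 23rd; the gaps (28, 31, 30, 31) track the month lengths.
The rule is the 23rd of each month.
Next: July 2025 → Jul 23 2025.
August 2025: Aug 23 2025.
September 2025: Sep 23 2025.

Jul 23 2025, Aug 23 2025, Sep 23 2025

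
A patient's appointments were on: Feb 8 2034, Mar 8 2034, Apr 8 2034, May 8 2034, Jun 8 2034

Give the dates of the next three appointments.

Each date is the 8th; the gaps (28, 31, 30, 31) track the month lengths.
The rule is the 8th of each month.
Next: July 2034 → Jul 8 2034.
Next: August 2034 → Aug 8 2034.
Next: September 2034 → Sep 8 2034.

Jul 8 2034, Aug 8 2034, Sep 8 2034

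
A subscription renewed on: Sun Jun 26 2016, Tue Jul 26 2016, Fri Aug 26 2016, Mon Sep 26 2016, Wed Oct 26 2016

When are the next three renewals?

The day-of-month is always 26 (30, 31, 31, 30 days between events).
So this recurs on the 26th of each month.
November 2016: Sat Nov 26 2016.
Next: December 2016 → Mon Dec 26 2016.
January 2017: Thu Jan 26 2017.

Sat Nov 26 2016, Mon Dec 26 2016, Thu Jan 26 2017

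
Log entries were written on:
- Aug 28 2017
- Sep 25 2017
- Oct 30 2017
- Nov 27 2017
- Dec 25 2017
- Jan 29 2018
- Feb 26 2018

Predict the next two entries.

Every date is a Monday; gaps 28, 35, 28, 28, 35, 28 days.
Each is the last Monday of its month (at least one falls on the 29th or later, ruling out '4th Monday').
Last Monday of March 2018: Mar 26 2018.
April 2018 ends with Monday Apr 30 2018.

Mar 26 2018, Apr 30 2018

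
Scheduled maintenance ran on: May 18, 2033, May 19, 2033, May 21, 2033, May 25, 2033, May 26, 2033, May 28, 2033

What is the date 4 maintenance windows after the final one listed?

Gaps: 1, 2, 4, 1, 2 days — not constant, but cyclic with period 3.
The events fall on every Wednesday, Thursday and Saturday.
The following Wednesday is June 1, 2033.
The following Thursday is June 2, 2033.
The following Saturday is June 4, 2033.
The following Wednesday is June 8, 2033.

June 8, 2033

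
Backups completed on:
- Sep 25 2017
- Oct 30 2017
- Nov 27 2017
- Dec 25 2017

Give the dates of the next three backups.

All Mondays; the gaps (35, 28, 28) vary with month length.
This is the last Monday of each month.
Last Monday of January 2018: Jan 29 2018.
February 2018 ends with Monday Feb 26 2018.
Last Monday of March 2018: Mar 26 2018.

Jan 29 2018, Feb 26 2018, Mar 26 2018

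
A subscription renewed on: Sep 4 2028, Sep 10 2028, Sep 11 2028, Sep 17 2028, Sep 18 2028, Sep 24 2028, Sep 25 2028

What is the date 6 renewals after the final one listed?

Oct 16 2028

Every event lands on a Monday or Sunday (gaps cycle 6, 1, 6, 1, 6, 1).
So the schedule is: every Monday and Sunday.
The following Sunday is Oct 1 2028.
The following Monday is Oct 2 2028.
The following Sunday is Oct 8 2028.
The following Monday is Oct 9 2028.
The following Sunday is Oct 15 2028.
The following Monday is Oct 16 2028.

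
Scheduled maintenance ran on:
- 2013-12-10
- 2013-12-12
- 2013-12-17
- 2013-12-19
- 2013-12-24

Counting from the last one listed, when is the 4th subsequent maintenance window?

The gap pattern 2, 5, 2, 5 repeats every 2 events.
These are the Tuesdays and Thursdays of each week.
The following Thursday is 2013-12-26.
The following Tuesday is 2013-12-31.
The following Thursday is 2014-01-02.
The following Tuesday is 2014-01-07.

2014-01-07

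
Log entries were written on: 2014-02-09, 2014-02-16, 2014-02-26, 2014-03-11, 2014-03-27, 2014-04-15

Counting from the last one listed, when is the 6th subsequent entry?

Intervals are 7, 10, 13, 16, 19 days — an arithmetic progression with common difference 3.
Next gap: 22 days. 2014-04-15 + 22 days = 2014-05-07.
Next gap: 25 days. 2014-05-07 + 25 days = 2014-06-01.
Next gap: 28 days. 2014-06-01 + 28 days = 2014-06-29.
Next gap: 31 days. 2014-06-29 + 31 days = 2014-07-30.
Next gap: 34 days. 2014-07-30 + 34 days = 2014-09-02.
Next gap: 37 days. 2014-09-02 + 37 days = 2014-10-09.

2014-10-09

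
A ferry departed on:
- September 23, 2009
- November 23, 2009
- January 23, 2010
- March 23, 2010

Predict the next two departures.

May 23, 2010; July 23, 2010

Each date is the 23rd; the gaps (61, 61, 59) track the month lengths.
The rule is the 23rd of every 2 months.
May 2010: May 23, 2010.
July 2010: July 23, 2010.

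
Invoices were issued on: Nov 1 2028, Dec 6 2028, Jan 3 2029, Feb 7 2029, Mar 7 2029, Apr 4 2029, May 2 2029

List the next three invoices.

All dates are Wednesdays, 35, 28, 35, 28, 28, 28 days apart.
Specifically, the 1st Wednesday of each month.
June 2029 — 1st Wednesday is Jun 6 2029.
July 2029 — 1st Wednesday is Jul 4 2029.
1st Wednesday of August 2029: Aug 1 2029.

Jun 6 2029, Jul 4 2029, Aug 1 2029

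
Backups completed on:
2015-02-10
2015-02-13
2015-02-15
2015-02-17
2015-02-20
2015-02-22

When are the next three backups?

The gap pattern 3, 2, 2, 3, 2 repeats every 3 events.
These are the Tuesdays, Fridays and Sundays of each week.
Next Tuesday: 2015-02-24.
Next Friday: 2015-02-27.
The following Sunday is 2015-03-01.

2015-02-24, 2015-02-27, 2015-03-01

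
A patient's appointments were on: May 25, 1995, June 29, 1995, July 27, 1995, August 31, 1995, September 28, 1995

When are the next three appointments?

All Thursdays; the gaps (35, 28, 35, 28) vary with month length.
This is the last Thursday of each month.
October 1995 ends with Thursday October 26, 1995.
November 1995 ends with Thursday November 30, 1995.
Last Thursday of December 1995: December 28, 1995.

October 26, 1995; November 30, 1995; December 28, 1995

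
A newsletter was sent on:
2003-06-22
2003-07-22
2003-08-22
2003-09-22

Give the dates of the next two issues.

2003-10-22, 2003-11-22

Each date is the 22nd; the gaps (30, 31, 31) track the month lengths.
The rule is the 22nd of each month.
Next: October 2003 → 2003-10-22.
Next: November 2003 → 2003-11-22.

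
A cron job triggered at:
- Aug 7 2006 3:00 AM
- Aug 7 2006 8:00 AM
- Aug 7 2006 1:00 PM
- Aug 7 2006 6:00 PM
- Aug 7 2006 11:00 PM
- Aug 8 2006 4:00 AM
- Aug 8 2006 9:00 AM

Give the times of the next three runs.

Aug 8 2006 2:00 PM, Aug 8 2006 7:00 PM, Aug 9 2006 12:00 AM

The interval is a steady 5 hours (5, 5, 5, 5, 5, 5).
Aug 8 2006 9:00 AM + 5 h = Aug 8 2006 2:00 PM.
Aug 8 2006 2:00 PM + 5 h = Aug 8 2006 7:00 PM.
Aug 8 2006 7:00 PM + 5 h = Aug 9 2006 12:00 AM.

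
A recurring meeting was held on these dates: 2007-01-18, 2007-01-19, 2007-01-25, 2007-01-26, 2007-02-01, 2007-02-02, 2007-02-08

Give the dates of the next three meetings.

Gaps: 1, 6, 1, 6, 1, 6 days — not constant, but cyclic with period 2.
The events fall on every Thursday and Friday.
The following Friday is 2007-02-09.
The following Thursday is 2007-02-15.
Next Friday: 2007-02-16.

2007-02-09, 2007-02-15, 2007-02-16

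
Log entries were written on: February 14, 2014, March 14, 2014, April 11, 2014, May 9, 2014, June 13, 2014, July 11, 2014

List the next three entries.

August 8, 2014; September 12, 2014; October 10, 2014

All dates are Fridays, 28, 28, 28, 35, 28 days apart.
Specifically, the 2nd Friday of each month.
2nd Friday of August 2014: August 8, 2014.
September 2014 — 2nd Friday is September 12, 2014.
2nd Friday of October 2014: October 10, 2014.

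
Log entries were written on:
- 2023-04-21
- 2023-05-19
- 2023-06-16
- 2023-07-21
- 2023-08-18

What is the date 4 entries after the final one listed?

2023-12-15

Gaps: 28, 28, 35, 28 days — a mix of 28 and 35. Every date is a Friday.
Each is the 3rd Friday of its month.
3rd Friday of September 2023: 2023-09-15.
3rd Friday of October 2023: 2023-10-20.
3rd Friday of November 2023: 2023-11-17.
December 2023 — 3rd Friday is 2023-12-15.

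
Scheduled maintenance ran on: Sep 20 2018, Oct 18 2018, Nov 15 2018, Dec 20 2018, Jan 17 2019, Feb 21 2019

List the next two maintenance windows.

Gaps: 28, 28, 35, 28, 35 days — a mix of 28 and 35. Every date is a Thursday.
Each is the 3rd Thursday of its month.
3rd Thursday of March 2019: Mar 21 2019.
April 2019 — 3rd Thursday is Apr 18 2019.

Mar 21 2019, Apr 18 2019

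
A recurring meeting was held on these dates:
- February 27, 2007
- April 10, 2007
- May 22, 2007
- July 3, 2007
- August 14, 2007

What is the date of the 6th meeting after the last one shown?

April 22, 2008

The spacing is 42, 42, 42, 42 days — always 42 days.
August 14, 2007 + 42 days = September 25, 2007.
September 25, 2007 + 42 days = November 6, 2007.
November 6, 2007 + 42 days = December 18, 2007.
December 18, 2007 + 42 days = January 29, 2008.
January 29, 2008 + 42 days = March 11, 2008.
March 11, 2008 + 42 days = April 22, 2008.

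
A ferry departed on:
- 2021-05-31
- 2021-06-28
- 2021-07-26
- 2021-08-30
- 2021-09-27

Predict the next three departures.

2021-10-25, 2021-11-29, 2021-12-27

All Mondays; the gaps (28, 28, 35, 28) vary with month length.
This is the last Monday of each month.
October 2021 ends with Monday 2021-10-25.
November 2021 ends with Monday 2021-11-29.
December 2021 ends with Monday 2021-12-27.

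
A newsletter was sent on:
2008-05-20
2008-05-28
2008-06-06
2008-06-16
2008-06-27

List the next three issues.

2008-07-09, 2008-07-22, 2008-08-05

The spacing grows by 1 each time: 8, 9, 10, 11 days.
Next gap: 12 days. 2008-06-27 + 12 days = 2008-07-09.
Next gap: 13 days. 2008-07-09 + 13 days = 2008-07-22.
Next gap: 14 days. 2008-07-22 + 14 days = 2008-08-05.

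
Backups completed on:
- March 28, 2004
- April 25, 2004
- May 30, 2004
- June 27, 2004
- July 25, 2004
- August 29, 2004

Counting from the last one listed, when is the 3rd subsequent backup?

November 28, 2004

All Sundays; the gaps (28, 35, 28, 28, 35) vary with month length.
This is the last Sunday of each month.
September 2004 ends with Sunday September 26, 2004.
Last Sunday of October 2004: October 31, 2004.
Last Sunday of November 2004: November 28, 2004.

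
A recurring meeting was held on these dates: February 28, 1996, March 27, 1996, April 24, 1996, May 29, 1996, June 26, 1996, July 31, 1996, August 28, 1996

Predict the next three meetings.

September 25, 1996; October 30, 1996; November 27, 1996

These are Wednesdays with 28, 28, 35, 28, 35, 28-day gaps.
Each is the final Wednesday of its month — May 29, 1996 is past the 28th, so '4th Wednesday' doesn't fit.
Last Wednesday of September 1996: September 25, 1996.
October 1996 ends with Wednesday October 30, 1996.
Last Wednesday of November 1996: November 27, 1996.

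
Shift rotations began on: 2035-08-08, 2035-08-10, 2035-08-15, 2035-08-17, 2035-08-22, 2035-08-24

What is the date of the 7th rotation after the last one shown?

2035-09-19

Every event lands on a Wednesday or Friday (gaps cycle 2, 5, 2, 5, 2).
So the schedule is: every Wednesday and Friday.
The following Wednesday is 2035-08-29.
The following Friday is 2035-08-31.
The following Wednesday is 2035-09-05.
Next Friday: 2035-09-07.
Next Wednesday: 2035-09-12.
The following Friday is 2035-09-14.
The following Wednesday is 2035-09-19.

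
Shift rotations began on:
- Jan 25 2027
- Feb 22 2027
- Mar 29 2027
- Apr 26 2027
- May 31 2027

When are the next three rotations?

All Mondays; the gaps (28, 35, 28, 35) vary with month length.
This is the last Monday of each month.
Last Monday of June 2027: Jun 28 2027.
July 2027 ends with Monday Jul 26 2027.
August 2027 ends with Monday Aug 30 2027.

Jun 28 2027, Jul 26 2027, Aug 30 2027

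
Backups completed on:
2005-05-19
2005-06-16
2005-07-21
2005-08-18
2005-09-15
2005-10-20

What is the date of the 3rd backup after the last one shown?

2006-01-19

These are Thursdays at 28- or 35-day spacing (28, 35, 28, 28, 35).
The pattern: 3rd Thursday of the month.
3rd Thursday of November 2005: 2005-11-17.
December 2005 — 3rd Thursday is 2005-12-15.
3rd Thursday of January 2006: 2006-01-19.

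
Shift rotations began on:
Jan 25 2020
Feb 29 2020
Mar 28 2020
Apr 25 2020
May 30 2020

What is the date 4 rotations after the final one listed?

All Saturdays; the gaps (35, 28, 28, 35) vary with month length.
This is the last Saturday of each month.
June 2020 ends with Saturday Jun 27 2020.
Last Saturday of July 2020: Jul 25 2020.
Last Saturday of August 2020: Aug 29 2020.
September 2020 ends with Saturday Sep 26 2020.

Sep 26 2020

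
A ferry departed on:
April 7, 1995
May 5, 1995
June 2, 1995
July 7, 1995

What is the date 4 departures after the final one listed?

November 3, 1995

These are Fridays at 28- or 35-day spacing (28, 28, 35).
The pattern: 1st Friday of the month.
August 1995 — 1st Friday is August 4, 1995.
1st Friday of September 1995: September 1, 1995.
1st Friday of October 1995: October 6, 1995.
1st Friday of November 1995: November 3, 1995.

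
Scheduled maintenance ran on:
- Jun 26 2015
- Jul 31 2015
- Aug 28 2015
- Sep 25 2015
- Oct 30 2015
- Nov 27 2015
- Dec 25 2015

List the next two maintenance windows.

These are Fridays with 35, 28, 28, 35, 28, 28-day gaps.
Each is the final Friday of its month — Jul 31 2015 is past the 28th, so '4th Friday' doesn't fit.
Last Friday of January 2016: Jan 29 2016.
Last Friday of February 2016: Feb 26 2016.

Jan 29 2016, Feb 26 2016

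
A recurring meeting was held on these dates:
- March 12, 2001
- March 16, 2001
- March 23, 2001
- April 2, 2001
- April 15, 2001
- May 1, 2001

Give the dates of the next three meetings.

May 20, 2001; June 11, 2001; July 6, 2001

Gaps: 4, 7, 10, 13, 16 days — each gap is 3 larger than the previous one.
Next gap: 19 days. May 1, 2001 + 19 days = May 20, 2001.
Next gap: 22 days. May 20, 2001 + 22 days = June 11, 2001.
Next gap: 25 days. June 11, 2001 + 25 days = July 6, 2001.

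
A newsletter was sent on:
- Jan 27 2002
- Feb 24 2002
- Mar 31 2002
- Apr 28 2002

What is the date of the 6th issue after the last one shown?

Oct 27 2002

These are Sundays with 28, 35, 28-day gaps.
Each is the final Sunday of its month — Mar 31 2002 is past the 28th, so '4th Sunday' doesn't fit.
Last Sunday of May 2002: May 26 2002.
Last Sunday of June 2002: Jun 30 2002.
July 2002 ends with Sunday Jul 28 2002.
August 2002 ends with Sunday Aug 25 2002.
Last Sunday of September 2002: Sep 29 2002.
October 2002 ends with Sunday Oct 27 2002.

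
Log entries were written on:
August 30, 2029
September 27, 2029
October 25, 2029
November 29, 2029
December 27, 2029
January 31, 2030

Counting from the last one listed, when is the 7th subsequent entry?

August 29, 2030

These are Thursdays with 28, 28, 35, 28, 35-day gaps.
Each is the final Thursday of its month — August 30, 2029 is past the 28th, so '4th Thursday' doesn't fit.
February 2030 ends with Thursday February 28, 2030.
March 2030 ends with Thursday March 28, 2030.
Last Thursday of April 2030: April 25, 2030.
Last Thursday of May 2030: May 30, 2030.
Last Thursday of June 2030: June 27, 2030.
July 2030 ends with Thursday July 25, 2030.
August 2030 ends with Thursday August 29, 2030.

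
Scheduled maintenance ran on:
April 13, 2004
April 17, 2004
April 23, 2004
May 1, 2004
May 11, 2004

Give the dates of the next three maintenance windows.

Intervals are 4, 6, 8, 10 days — an arithmetic progression with common difference 2.
Next gap: 12 days. May 11, 2004 + 12 days = May 23, 2004.
Next gap: 14 days. May 23, 2004 + 14 days = June 6, 2004.
Next gap: 16 days. June 6, 2004 + 16 days = June 22, 2004.

May 23, 2004; June 6, 2004; June 22, 2004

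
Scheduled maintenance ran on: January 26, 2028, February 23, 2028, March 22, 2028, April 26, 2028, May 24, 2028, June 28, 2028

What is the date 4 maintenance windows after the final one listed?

These are Wednesdays at 28- or 35-day spacing (28, 28, 35, 28, 35).
The pattern: 4th Wednesday of the month.
4th Wednesday of July 2028: July 26, 2028.
4th Wednesday of August 2028: August 23, 2028.
September 2028 — 4th Wednesday is September 27, 2028.
October 2028 — 4th Wednesday is October 25, 2028.

October 25, 2028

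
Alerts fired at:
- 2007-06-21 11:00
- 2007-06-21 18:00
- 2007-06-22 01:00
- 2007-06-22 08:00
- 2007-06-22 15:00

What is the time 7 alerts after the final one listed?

2007-06-24 16:00

The interval is a steady 7 hours (7, 7, 7, 7).
2007-06-22 15:00 + 7 h = 2007-06-22 22:00.
2007-06-22 22:00 + 7 h = 2007-06-23 05:00.
2007-06-23 05:00 + 7 h = 2007-06-23 12:00.
2007-06-23 12:00 + 7 h = 2007-06-23 19:00.
2007-06-23 19:00 + 7 h = 2007-06-24 02:00.
2007-06-24 02:00 + 7 h = 2007-06-24 09:00.
2007-06-24 09:00 + 7 h = 2007-06-24 16:00.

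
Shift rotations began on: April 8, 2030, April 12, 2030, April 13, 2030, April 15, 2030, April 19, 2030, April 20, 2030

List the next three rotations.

April 22, 2030; April 26, 2030; April 27, 2030

The gap pattern 4, 1, 2, 4, 1 repeats every 3 events.
These are the Mondays, Fridays and Saturdays of each week.
Next Monday: April 22, 2030.
Next Friday: April 26, 2030.
The following Saturday is April 27, 2030.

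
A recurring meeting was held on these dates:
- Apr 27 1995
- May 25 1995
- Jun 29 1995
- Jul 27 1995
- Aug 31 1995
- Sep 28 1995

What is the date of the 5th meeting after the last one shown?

These are Thursdays with 28, 35, 28, 35, 28-day gaps.
Each is the final Thursday of its month — Jun 29 1995 is past the 28th, so '4th Thursday' doesn't fit.
October 1995 ends with Thursday Oct 26 1995.
Last Thursday of November 1995: Nov 30 1995.
December 1995 ends with Thursday Dec 28 1995.
Last Thursday of January 1996: Jan 25 1996.
February 1996 ends with Thursday Feb 29 1996.

Feb 29 1996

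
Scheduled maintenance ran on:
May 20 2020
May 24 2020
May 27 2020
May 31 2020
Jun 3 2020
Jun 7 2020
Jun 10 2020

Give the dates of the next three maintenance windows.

Jun 14 2020, Jun 17 2020, Jun 21 2020

Gaps: 4, 3, 4, 3, 4, 3 days — not constant, but cyclic with period 2.
The events fall on every Wednesday and Sunday.
Next Sunday: Jun 14 2020.
The following Wednesday is Jun 17 2020.
The following Sunday is Jun 21 2020.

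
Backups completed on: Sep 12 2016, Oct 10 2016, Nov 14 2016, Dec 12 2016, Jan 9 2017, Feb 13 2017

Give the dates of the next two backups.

These are Mondays at 28- or 35-day spacing (28, 35, 28, 28, 35).
The pattern: 2nd Monday of the month.
2nd Monday of March 2017: Mar 13 2017.
April 2017 — 2nd Monday is Apr 10 2017.

Mar 13 2017, Apr 10 2017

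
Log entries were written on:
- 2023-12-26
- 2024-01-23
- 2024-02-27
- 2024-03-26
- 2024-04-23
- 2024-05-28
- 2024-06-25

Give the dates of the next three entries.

2024-07-23, 2024-08-27, 2024-09-24

Gaps: 28, 35, 28, 28, 35, 28 days — a mix of 28 and 35. Every date is a Tuesday.
Each is the 4th Tuesday of its month.
4th Tuesday of July 2024: 2024-07-23.
August 2024 — 4th Tuesday is 2024-08-27.
September 2024 — 4th Tuesday is 2024-09-24.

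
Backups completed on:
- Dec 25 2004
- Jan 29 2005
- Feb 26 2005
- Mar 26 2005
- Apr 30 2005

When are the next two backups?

May 28 2005, Jun 25 2005

All Saturdays; the gaps (35, 28, 28, 35) vary with month length.
This is the last Saturday of each month.
Last Saturday of May 2005: May 28 2005.
Last Saturday of June 2005: Jun 25 2005.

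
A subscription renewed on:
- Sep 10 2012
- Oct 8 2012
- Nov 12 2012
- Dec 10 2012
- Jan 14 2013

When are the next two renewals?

Gaps: 28, 35, 28, 35 days — a mix of 28 and 35. Every date is a Monday.
Each is the 2nd Monday of its month.
February 2013 — 2nd Monday is Feb 11 2013.
March 2013 — 2nd Monday is Mar 11 2013.

Feb 11 2013, Mar 11 2013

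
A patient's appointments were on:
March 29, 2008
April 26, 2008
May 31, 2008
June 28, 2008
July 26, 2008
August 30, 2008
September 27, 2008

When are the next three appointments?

October 25, 2008; November 29, 2008; December 27, 2008

Every date is a Saturday; gaps 28, 35, 28, 28, 35, 28 days.
Each is the last Saturday of its month (at least one falls on the 29th or later, ruling out '4th Saturday').
Last Saturday of October 2008: October 25, 2008.
Last Saturday of November 2008: November 29, 2008.
December 2008 ends with Saturday December 27, 2008.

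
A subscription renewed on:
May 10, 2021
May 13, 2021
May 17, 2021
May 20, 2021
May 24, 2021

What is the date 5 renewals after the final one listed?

June 10, 2021

Every event lands on a Monday or Thursday (gaps cycle 3, 4, 3, 4).
So the schedule is: every Monday and Thursday.
The following Thursday is May 27, 2021.
Next Monday: May 31, 2021.
The following Thursday is June 3, 2021.
Next Monday: June 7, 2021.
The following Thursday is June 10, 2021.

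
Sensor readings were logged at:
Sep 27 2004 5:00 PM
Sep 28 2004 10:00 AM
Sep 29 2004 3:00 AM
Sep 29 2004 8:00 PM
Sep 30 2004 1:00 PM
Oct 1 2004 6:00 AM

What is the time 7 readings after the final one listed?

Oct 6 2004 5:00 AM

Gaps: 17, 17, 17, 17, 17 hours — each event is 17 hours after the previous one.
Oct 1 2004 6:00 AM + 17 h = Oct 1 2004 11:00 PM.
Oct 1 2004 11:00 PM + 17 h = Oct 2 2004 4:00 PM.
Oct 2 2004 4:00 PM + 17 h = Oct 3 2004 9:00 AM.
Oct 3 2004 9:00 AM + 17 h = Oct 4 2004 2:00 AM.
Oct 4 2004 2:00 AM + 17 h = Oct 4 2004 7:00 PM.
Oct 4 2004 7:00 PM + 17 h = Oct 5 2004 12:00 PM.
Oct 5 2004 12:00 PM + 17 h = Oct 6 2004 5:00 AM.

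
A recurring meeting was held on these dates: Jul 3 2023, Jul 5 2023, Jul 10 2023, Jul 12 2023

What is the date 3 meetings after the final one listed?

Jul 24 2023

Every event lands on a Monday or Wednesday (gaps cycle 2, 5, 2).
So the schedule is: every Monday and Wednesday.
The following Monday is Jul 17 2023.
The following Wednesday is Jul 19 2023.
The following Monday is Jul 24 2023.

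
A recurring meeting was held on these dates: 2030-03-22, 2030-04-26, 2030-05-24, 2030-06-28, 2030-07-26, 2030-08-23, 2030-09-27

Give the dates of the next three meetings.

Gaps: 35, 28, 35, 28, 28, 35 days — a mix of 28 and 35. Every date is a Friday.
Each is the 4th Friday of its month.
October 2030 — 4th Friday is 2030-10-25.
4th Friday of November 2030: 2030-11-22.
4th Friday of December 2030: 2030-12-27.

2030-10-25, 2030-11-22, 2030-12-27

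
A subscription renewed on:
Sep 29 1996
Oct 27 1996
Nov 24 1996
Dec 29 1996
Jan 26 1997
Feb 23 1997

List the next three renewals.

All Sundays; the gaps (28, 28, 35, 28, 28) vary with month length.
This is the last Sunday of each month.
March 1997 ends with Sunday Mar 30 1997.
April 1997 ends with Sunday Apr 27 1997.
May 1997 ends with Sunday May 25 1997.

Mar 30 1997, Apr 27 1997, May 25 1997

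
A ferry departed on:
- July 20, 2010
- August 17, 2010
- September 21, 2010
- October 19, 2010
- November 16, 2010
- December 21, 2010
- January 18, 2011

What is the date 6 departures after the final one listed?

All dates are Tuesdays, 28, 35, 28, 28, 35, 28 days apart.
Specifically, the 3rd Tuesday of each month.
3rd Tuesday of February 2011: February 15, 2011.
March 2011 — 3rd Tuesday is March 15, 2011.
3rd Tuesday of April 2011: April 19, 2011.
May 2011 — 3rd Tuesday is May 17, 2011.
3rd Tuesday of June 2011: June 21, 2011.
July 2011 — 3rd Tuesday is July 19, 2011.

July 19, 2011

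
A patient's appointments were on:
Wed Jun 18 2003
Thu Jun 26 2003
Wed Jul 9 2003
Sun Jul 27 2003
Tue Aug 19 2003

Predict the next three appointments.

The spacing grows by 5 each time: 8, 13, 18, 23 days.
Next gap: 28 days. Tue Aug 19 2003 + 28 days = Tue Sep 16 2003.
Next gap: 33 days. Tue Sep 16 2003 + 33 days = Sun Oct 19 2003.
Next gap: 38 days. Sun Oct 19 2003 + 38 days = Wed Nov 26 2003.

Tue Sep 16 2003, Sun Oct 19 2003, Wed Nov 26 2003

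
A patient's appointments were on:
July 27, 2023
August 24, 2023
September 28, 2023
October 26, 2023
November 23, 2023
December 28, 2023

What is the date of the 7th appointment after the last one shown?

All dates are Thursdays, 28, 35, 28, 28, 35 days apart.
Specifically, the 4th Thursday of each month.
January 2024 — 4th Thursday is January 25, 2024.
4th Thursday of February 2024: February 22, 2024.
March 2024 — 4th Thursday is March 28, 2024.
4th Thursday of April 2024: April 25, 2024.
May 2024 — 4th Thursday is May 23, 2024.
4th Thursday of June 2024: June 27, 2024.
July 2024 — 4th Thursday is July 25, 2024.

July 25, 2024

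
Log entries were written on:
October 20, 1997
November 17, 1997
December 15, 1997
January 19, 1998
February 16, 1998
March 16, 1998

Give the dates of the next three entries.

April 20, 1998; May 18, 1998; June 15, 1998

All dates are Mondays, 28, 28, 35, 28, 28 days apart.
Specifically, the 3rd Monday of each month.
April 1998 — 3rd Monday is April 20, 1998.
May 1998 — 3rd Monday is May 18, 1998.
June 1998 — 3rd Monday is June 15, 1998.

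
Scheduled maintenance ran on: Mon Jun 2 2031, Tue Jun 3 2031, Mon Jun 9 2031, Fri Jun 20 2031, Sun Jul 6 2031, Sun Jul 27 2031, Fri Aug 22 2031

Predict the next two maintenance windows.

The spacing grows by 5 each time: 1, 6, 11, 16, 21, 26 days.
Next gap: 31 days. Fri Aug 22 2031 + 31 days = Mon Sep 22 2031.
Next gap: 36 days. Mon Sep 22 2031 + 36 days = Tue Oct 28 2031.

Mon Sep 22 2031, Tue Oct 28 2031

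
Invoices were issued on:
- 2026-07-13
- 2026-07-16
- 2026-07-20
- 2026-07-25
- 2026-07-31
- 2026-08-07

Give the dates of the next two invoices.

2026-08-15, 2026-08-24

Gaps: 3, 4, 5, 6, 7 days — each gap is 1 larger than the previous one.
Next gap: 8 days. 2026-08-07 + 8 days = 2026-08-15.
Next gap: 9 days. 2026-08-15 + 9 days = 2026-08-24.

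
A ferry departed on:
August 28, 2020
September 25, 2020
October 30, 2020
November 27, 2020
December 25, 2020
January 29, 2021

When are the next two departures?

Every date is a Friday; gaps 28, 35, 28, 28, 35 days.
Each is the last Friday of its month (at least one falls on the 29th or later, ruling out '4th Friday').
February 2021 ends with Friday February 26, 2021.
Last Friday of March 2021: March 26, 2021.

February 26, 2021; March 26, 2021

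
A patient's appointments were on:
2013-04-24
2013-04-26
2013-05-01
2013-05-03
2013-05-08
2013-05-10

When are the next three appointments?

The gap pattern 2, 5, 2, 5, 2 repeats every 2 events.
These are the Wednesdays and Fridays of each week.
Next Wednesday: 2013-05-15.
Next Friday: 2013-05-17.
Next Wednesday: 2013-05-22.

2013-05-15, 2013-05-17, 2013-05-22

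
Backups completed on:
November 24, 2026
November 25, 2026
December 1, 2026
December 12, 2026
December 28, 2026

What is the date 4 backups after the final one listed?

April 21, 2027

The spacing grows by 5 each time: 1, 6, 11, 16 days.
Next gap: 21 days. December 28, 2026 + 21 days = January 18, 2027.
Next gap: 26 days. January 18, 2027 + 26 days = February 13, 2027.
Next gap: 31 days. February 13, 2027 + 31 days = March 16, 2027.
Next gap: 36 days. March 16, 2027 + 36 days = April 21, 2027.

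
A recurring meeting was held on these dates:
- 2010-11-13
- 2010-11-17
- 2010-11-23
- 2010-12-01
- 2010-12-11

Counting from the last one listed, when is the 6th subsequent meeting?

Gaps: 4, 6, 8, 10 days — each gap is 2 larger than the previous one.
Next gap: 12 days. 2010-12-11 + 12 days = 2010-12-23.
Next gap: 14 days. 2010-12-23 + 14 days = 2011-01-06.
Next gap: 16 days. 2011-01-06 + 16 days = 2011-01-22.
Next gap: 18 days. 2011-01-22 + 18 days = 2011-02-09.
Next gap: 20 days. 2011-02-09 + 20 days = 2011-03-01.
Next gap: 22 days. 2011-03-01 + 22 days = 2011-03-23.

2011-03-23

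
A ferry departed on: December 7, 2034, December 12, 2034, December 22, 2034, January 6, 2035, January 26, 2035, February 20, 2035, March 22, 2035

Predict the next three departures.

Intervals are 5, 10, 15, 20, 25, 30 days — an arithmetic progression with common difference 5.
Next gap: 35 days. March 22, 2035 + 35 days = April 26, 2035.
Next gap: 40 days. April 26, 2035 + 40 days = June 5, 2035.
Next gap: 45 days. June 5, 2035 + 45 days = July 20, 2035.

April 26, 2035; June 5, 2035; July 20, 2035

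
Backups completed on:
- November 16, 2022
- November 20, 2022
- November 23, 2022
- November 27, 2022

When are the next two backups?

Every event lands on a Wednesday or Sunday (gaps cycle 4, 3, 4).
So the schedule is: every Wednesday and Sunday.
Next Wednesday: November 30, 2022.
Next Sunday: December 4, 2022.

November 30, 2022; December 4, 2022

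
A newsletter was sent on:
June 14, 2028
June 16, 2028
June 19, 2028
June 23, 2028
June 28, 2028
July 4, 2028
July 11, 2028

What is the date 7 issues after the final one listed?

September 26, 2028

Intervals are 2, 3, 4, 5, 6, 7 days — an arithmetic progression with common difference 1.
Next gap: 8 days. July 11, 2028 + 8 days = July 19, 2028.
Next gap: 9 days. July 19, 2028 + 9 days = July 28, 2028.
Next gap: 10 days. July 28, 2028 + 10 days = August 7, 2028.
Next gap: 11 days. August 7, 2028 + 11 days = August 18, 2028.
Next gap: 12 days. August 18, 2028 + 12 days = August 30, 2028.
Next gap: 13 days. August 30, 2028 + 13 days = September 12, 2028.
Next gap: 14 days. September 12, 2028 + 14 days = September 26, 2028.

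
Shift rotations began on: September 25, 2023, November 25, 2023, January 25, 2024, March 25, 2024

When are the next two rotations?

The day-of-month is always 25 (61, 61, 60 days between events).
So this recurs on the 25th of every 2 months.
Next: May 2024 → May 25, 2024.
July 2024: July 25, 2024.

May 25, 2024; July 25, 2024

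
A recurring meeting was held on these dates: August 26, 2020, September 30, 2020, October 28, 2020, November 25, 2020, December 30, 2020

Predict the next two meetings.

All Wednesdays; the gaps (35, 28, 28, 35) vary with month length.
This is the last Wednesday of each month.
January 2021 ends with Wednesday January 27, 2021.
Last Wednesday of February 2021: February 24, 2021.

January 27, 2021; February 24, 2021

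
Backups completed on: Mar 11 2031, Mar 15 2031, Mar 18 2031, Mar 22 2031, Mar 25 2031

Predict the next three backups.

Mar 29 2031, Apr 1 2031, Apr 5 2031

Gaps: 4, 3, 4, 3 days — not constant, but cyclic with period 2.
The events fall on every Tuesday and Saturday.
The following Saturday is Mar 29 2031.
Next Tuesday: Apr 1 2031.
Next Saturday: Apr 5 2031.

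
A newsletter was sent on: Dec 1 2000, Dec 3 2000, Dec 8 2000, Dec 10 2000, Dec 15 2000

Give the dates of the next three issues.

Dec 17 2000, Dec 22 2000, Dec 24 2000

Gaps: 2, 5, 2, 5 days — not constant, but cyclic with period 2.
The events fall on every Friday and Sunday.
Next Sunday: Dec 17 2000.
The following Friday is Dec 22 2000.
The following Sunday is Dec 24 2000.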